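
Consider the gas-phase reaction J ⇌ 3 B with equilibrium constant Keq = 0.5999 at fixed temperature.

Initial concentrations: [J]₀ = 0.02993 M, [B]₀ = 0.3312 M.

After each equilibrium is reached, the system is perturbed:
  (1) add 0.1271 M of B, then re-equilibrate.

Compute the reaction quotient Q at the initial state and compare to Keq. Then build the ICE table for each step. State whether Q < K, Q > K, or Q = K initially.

Q₀ = 1.214; Q > K (proceeds reverse)

Q₀ = 1.214 vs Keq = 0.5999 ⇒ Q>K, reverse
Step 1:
                    J           B
  init        0.02993      0.3312
  Δ           0.01241    -0.03724
  eq          0.04234       0.294
  solve Keq expr → x = -0.01241; check Q = 0.5999
Then add 0.1271 M of B.
Step 2:
                    J           B
  init        0.04234      0.4211
  Δ           0.02562    -0.07687
  eq          0.06797      0.3442
  solve Keq expr → x = -0.02562; check Q = 0.5999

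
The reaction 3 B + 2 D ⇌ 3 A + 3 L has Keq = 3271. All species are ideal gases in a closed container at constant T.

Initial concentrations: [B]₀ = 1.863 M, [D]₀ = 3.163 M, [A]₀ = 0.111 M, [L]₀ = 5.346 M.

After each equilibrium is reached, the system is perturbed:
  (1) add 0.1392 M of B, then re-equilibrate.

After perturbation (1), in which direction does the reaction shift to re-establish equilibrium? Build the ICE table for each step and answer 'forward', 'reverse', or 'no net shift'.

Q₀ = 0.00323 vs Keq = 3271 ⇒ Q<K, forward
Step 1:
                    B           D           A           L
  init          1.863       3.163       0.111       5.346
  Δ            -1.443      -0.962       1.443       1.443
  eq             0.42       2.201       1.554       6.789
  solve Keq expr → x = 0.481; check Q = 3271
Then add 0.1392 M of B.
Step 2:
                    B           D           A           L
  init         0.5592       2.201       1.554       6.789
  Δ          -0.09736    -0.06491     0.09736     0.09736
  eq           0.4619       2.136       1.651       6.886
  solve Keq expr → x = 0.03245; check Q = 3271

Direction: forward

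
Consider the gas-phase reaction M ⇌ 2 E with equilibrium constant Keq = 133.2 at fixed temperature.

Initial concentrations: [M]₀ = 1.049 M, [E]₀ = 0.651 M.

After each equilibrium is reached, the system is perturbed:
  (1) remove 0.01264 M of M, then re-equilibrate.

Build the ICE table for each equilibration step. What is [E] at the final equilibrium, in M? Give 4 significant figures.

[E]_eq = 2.621 M

Q₀ = 0.404 vs Keq = 133.2 ⇒ Q<K, forward
Step 1:
                    M           E
  I             1.049       0.651
  C           -0.9965       1.993
  E           0.05248       2.644
  solve Keq expr → x = 0.9965; check Q = 133.2
Then remove 0.01264 M of M.
Step 2:
                    M           E
  I           0.03984       2.644
  C           0.01171    -0.02343
  E           0.05156       2.621
  solve Keq expr → x = -0.01171; check Q = 133.2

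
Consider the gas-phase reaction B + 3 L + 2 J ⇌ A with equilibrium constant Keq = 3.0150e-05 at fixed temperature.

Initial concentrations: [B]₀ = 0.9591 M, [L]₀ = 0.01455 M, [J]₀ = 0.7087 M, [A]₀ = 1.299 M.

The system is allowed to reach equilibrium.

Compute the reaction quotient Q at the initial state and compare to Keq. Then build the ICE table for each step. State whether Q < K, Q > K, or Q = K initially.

Q₀ = 8.7545e+05 vs Keq = 3.0150e-05 ⇒ Q>K, reverse
Step 1:
                    B           L           J           A
  init         0.9591     0.01455      0.7087       1.299
  Δ             1.261       3.782       2.522      -1.261
  eq             2.22       3.797        3.23     0.03823
  solve Keq expr → x = -1.261; check Q = 3.0150e-05

Q₀ = 8.7545e+05; Q > K (proceeds reverse)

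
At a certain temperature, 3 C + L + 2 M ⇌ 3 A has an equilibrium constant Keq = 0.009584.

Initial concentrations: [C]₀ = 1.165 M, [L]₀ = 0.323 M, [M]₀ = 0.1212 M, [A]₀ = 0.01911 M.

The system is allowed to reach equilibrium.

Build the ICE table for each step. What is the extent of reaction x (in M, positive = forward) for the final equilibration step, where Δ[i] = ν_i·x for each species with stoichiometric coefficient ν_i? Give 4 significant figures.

Q₀ = 9.3024e-04 vs Keq = 0.009584 ⇒ Q<K, forward
Step 1:
                    C           L           M           A
  init          1.165       0.323      0.1212     0.01911
  Δ           -0.0187   -0.006234    -0.01247      0.0187
  eq            1.146      0.3168      0.1087     0.03781
  solve Keq expr → x = 0.006234; check Q = 0.009584

x = 0.006234 M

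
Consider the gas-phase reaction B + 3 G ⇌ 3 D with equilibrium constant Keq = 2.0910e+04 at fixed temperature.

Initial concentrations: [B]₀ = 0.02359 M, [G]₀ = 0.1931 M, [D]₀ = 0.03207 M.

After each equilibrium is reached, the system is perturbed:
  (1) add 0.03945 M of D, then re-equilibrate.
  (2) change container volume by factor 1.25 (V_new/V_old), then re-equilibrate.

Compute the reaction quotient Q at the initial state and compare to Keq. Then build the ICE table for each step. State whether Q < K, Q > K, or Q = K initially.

Q₀ = 0.1942 vs Keq = 2.0910e+04 ⇒ Q<K, forward
Step 1:
                   B          G          D
  init       0.02359     0.1931    0.03207
  Δ         -0.02356   -0.07069    0.07069
  eq      2.8285e-05     0.1224     0.1028
  solve Keq expr → x = 0.02356; check Q = 2.0910e+04
Then add 0.03945 M of D.
Step 2:
                   B          G          D
  init    2.8285e-05     0.1224     0.1422
  Δ       4.6213e-05 1.3864e-04 -1.3864e-04
  eq      7.4498e-05     0.1226     0.1421
  solve Keq expr → x = -4.6213e-05; check Q = 2.0910e+04
Then change container volume by factor 1.25 (V_new/V_old).
Step 3:
                   B          G          D
  init    5.9598e-05    0.09804     0.1137
  Δ       1.4712e-05 4.4137e-05 -4.4137e-05
  eq      7.4311e-05    0.09809     0.1136
  solve Keq expr → x = -1.4712e-05; check Q = 2.0910e+04

Q₀ = 0.1942; Q < K (proceeds forward)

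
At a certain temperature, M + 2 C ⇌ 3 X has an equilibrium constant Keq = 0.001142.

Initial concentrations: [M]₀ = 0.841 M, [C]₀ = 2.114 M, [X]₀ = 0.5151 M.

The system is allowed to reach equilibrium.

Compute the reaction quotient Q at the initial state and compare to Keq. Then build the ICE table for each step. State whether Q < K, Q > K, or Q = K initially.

Q₀ = 0.03636 vs Keq = 0.001142 ⇒ Q>K, reverse
Step 1:
                    M           C           X
  init          0.841       2.114      0.5151
  Δ            0.1113      0.2227      -0.334
  eq           0.9523       2.337      0.1811
  solve Keq expr → x = -0.1113; check Q = 0.001142

Q₀ = 0.03636; Q > K (proceeds reverse)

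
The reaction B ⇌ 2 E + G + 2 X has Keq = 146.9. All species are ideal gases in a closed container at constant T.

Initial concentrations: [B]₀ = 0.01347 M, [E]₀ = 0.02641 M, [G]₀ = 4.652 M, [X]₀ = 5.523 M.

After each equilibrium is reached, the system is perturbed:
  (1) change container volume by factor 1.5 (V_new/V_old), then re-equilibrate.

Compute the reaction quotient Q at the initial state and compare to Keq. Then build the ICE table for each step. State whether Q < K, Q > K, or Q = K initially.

Q₀ = 7.348; Q < K (proceeds forward)

Q₀ = 7.348 vs Keq = 146.9 ⇒ Q<K, forward
Step 1:
                  B         E         G         X
  init      0.01347   0.02641     4.652     5.523
  Δ        -0.01115   0.02231   0.01115   0.02231
  eq       0.002317   0.04872     4.663     5.545
  solve Keq expr → x = 0.01115; check Q = 146.9
Then change container volume by factor 1.5 (V_new/V_old).
Step 2:
                  B         E         G         X
  init     0.001544   0.03248     3.109     3.697
  Δ       -0.001192  0.002385  0.001192  0.002385
  eq      3.5211e-04   0.03486      3.11     3.699
  solve Keq expr → x = 0.001192; check Q = 146.9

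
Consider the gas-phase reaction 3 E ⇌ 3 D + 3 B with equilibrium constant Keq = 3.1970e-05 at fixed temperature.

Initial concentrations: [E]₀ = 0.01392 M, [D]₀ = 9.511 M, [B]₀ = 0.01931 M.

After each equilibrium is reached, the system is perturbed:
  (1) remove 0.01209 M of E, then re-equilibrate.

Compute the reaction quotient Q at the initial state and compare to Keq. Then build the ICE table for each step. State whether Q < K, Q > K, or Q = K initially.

Q₀ = 2297; Q > K (proceeds reverse)

Q₀ = 2297 vs Keq = 3.1970e-05 ⇒ Q>K, reverse
Step 1:
                   E          D          B
  init       0.01392      9.511    0.01931
  Δ           0.0192    -0.0192    -0.0192
  eq         0.03312      9.492 1.1074e-04
  solve Keq expr → x = -0.0064; check Q = 3.1970e-05
Then remove 0.01209 M of E.
Step 2:
                   E          D          B
  init       0.02103      9.492 1.1074e-04
  Δ       4.0291e-05 -4.0291e-05 -4.0291e-05
  eq         0.02107      9.492 7.0451e-05
  solve Keq expr → x = -1.3430e-05; check Q = 3.1970e-05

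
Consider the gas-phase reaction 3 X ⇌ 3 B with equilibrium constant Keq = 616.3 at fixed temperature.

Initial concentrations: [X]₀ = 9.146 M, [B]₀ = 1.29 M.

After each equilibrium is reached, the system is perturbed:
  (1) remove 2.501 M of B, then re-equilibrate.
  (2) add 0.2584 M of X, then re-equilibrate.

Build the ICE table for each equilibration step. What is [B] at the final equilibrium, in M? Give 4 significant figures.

Q₀ = 0.002806 vs Keq = 616.3 ⇒ Q<K, forward
Step 1:
                  X         B
  init        9.146      1.29
  Δ          -8.049     8.049
  eq          1.097     9.339
  solve Keq expr → x = 2.683; check Q = 616.3
Then remove 2.501 M of B.
Step 2:
                  X         B
  init        1.097     6.838
  Δ          -0.263     0.263
  eq         0.8344     7.101
  solve Keq expr → x = 0.08766; check Q = 616.3
Then add 0.2584 M of X.
Step 3:
                  X         B
  init        1.093     7.101
  Δ         -0.2312    0.2312
  eq         0.8616     7.332
  solve Keq expr → x = 0.07708; check Q = 616.3

[B]_eq = 7.332 M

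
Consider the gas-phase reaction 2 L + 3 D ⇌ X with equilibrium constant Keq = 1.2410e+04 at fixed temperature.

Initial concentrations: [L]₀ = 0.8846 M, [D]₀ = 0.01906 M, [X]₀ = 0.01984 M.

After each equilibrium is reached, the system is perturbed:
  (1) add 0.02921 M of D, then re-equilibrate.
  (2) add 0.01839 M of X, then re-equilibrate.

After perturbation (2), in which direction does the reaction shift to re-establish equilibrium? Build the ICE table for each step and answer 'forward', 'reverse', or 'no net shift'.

Q₀ = 3662 vs Keq = 1.2410e+04 ⇒ Q<K, forward
Step 1:
                    L           D           X
  Initial      0.8846     0.01906     0.01984
  Change    -0.003949   -0.005924    0.001975
  Equil        0.8807     0.01314     0.02181
  solve Keq expr → x = 0.001975; check Q = 1.2410e+04
Then add 0.02921 M of D.
Step 2:
                    L           D           X
  Initial      0.8807     0.04235     0.02181
  Change     -0.01825    -0.02738    0.009126
  Equil        0.8624     0.01497     0.03094
  solve Keq expr → x = 0.009126; check Q = 1.2410e+04
Then add 0.01839 M of X.
Step 3:
                    L           D           X
  Initial      0.8624     0.01497     0.04933
  Change     0.001601    0.002401 -8.0041e-04
  Equil         0.864     0.01737     0.04853
  solve Keq expr → x = -8.0041e-04; check Q = 1.2410e+04

Direction: reverse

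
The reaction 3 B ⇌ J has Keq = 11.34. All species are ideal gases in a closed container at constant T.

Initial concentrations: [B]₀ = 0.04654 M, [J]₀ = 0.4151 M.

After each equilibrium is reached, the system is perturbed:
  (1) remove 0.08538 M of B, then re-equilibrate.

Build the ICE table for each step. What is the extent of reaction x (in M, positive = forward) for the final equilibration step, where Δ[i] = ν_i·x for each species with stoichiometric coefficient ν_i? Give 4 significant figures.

Q₀ = 4118 vs Keq = 11.34 ⇒ Q>K, reverse
Step 1:
                  B         J
  init      0.04654    0.4151
  Δ          0.2605  -0.08684
  eq          0.307    0.3283
  solve Keq expr → x = -0.08684; check Q = 11.34
Then remove 0.08538 M of B.
Step 2:
                  B         J
  init       0.2217    0.3283
  Δ         0.07714  -0.02571
  eq         0.2988    0.3026
  solve Keq expr → x = -0.02571; check Q = 11.34

x = -0.02571 M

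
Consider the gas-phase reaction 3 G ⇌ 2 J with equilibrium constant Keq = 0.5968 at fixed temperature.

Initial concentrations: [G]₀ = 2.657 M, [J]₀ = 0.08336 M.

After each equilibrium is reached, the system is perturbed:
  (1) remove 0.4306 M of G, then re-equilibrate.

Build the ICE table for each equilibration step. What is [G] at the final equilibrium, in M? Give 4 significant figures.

Q₀ = 3.7046e-04 vs Keq = 0.5968 ⇒ Q<K, forward
Step 1:
                  G         J
  Initial     2.657   0.08336
  Change     -1.437    0.9579
  Equil        1.22     1.041
  solve Keq expr → x = 0.4789; check Q = 0.5968
Then remove 0.4306 M of G.
Step 2:
                  G         J
  Initial    0.7896     1.041
  Change       0.28   -0.1867
  Equil        1.07    0.8546
  solve Keq expr → x = -0.09334; check Q = 0.5968

[G]_eq = 1.07 M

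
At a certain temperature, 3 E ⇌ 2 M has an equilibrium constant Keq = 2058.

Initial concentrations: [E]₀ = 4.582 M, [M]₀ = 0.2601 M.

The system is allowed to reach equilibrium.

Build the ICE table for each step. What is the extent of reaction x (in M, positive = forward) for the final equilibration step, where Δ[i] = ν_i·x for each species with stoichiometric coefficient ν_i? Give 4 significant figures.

x = 1.47 M

Q₀ = 7.0326e-04 vs Keq = 2058 ⇒ Q<K, forward
Step 1:
                  E         M
  init        4.582    0.2601
  Δ          -4.411     2.941
  eq         0.1708     3.201
  solve Keq expr → x = 1.47; check Q = 2058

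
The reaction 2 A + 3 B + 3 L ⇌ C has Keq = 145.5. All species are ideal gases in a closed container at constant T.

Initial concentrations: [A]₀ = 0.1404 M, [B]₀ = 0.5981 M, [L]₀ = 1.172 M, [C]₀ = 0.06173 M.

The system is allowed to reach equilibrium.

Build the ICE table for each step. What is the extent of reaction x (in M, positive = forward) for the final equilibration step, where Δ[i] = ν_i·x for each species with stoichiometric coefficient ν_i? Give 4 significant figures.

x = 0.03587 M

Q₀ = 9.092 vs Keq = 145.5 ⇒ Q<K, forward
Step 1:
                  A         B         L         C
  init       0.1404    0.5981     1.172   0.06173
  Δ        -0.07174   -0.1076   -0.1076   0.03587
  eq        0.06866    0.4905     1.064    0.0976
  solve Keq expr → x = 0.03587; check Q = 145.5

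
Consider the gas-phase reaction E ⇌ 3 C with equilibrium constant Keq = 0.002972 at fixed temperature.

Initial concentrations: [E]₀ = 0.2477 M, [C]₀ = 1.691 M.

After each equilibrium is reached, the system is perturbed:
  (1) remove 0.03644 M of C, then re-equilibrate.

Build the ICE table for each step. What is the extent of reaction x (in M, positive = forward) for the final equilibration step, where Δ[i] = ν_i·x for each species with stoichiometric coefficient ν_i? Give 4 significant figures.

Q₀ = 19.52 vs Keq = 0.002972 ⇒ Q>K, reverse
Step 1:
                    E           C
  I            0.2477       1.691
  C            0.5198      -1.559
  E            0.7675      0.1316
  solve Keq expr → x = -0.5198; check Q = 0.002972
Then remove 0.03644 M of C.
Step 2:
                    E           C
  I            0.7675      0.0952
  C          -0.01192     0.03576
  E            0.7556       0.131
  solve Keq expr → x = 0.01192; check Q = 0.002972

x = 0.01192 M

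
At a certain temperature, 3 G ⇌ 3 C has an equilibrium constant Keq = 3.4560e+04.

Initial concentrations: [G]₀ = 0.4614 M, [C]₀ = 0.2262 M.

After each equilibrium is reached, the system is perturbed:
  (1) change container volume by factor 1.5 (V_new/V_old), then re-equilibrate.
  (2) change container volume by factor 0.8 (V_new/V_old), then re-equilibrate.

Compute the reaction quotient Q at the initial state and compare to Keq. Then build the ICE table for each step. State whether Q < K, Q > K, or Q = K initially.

Q₀ = 0.1178 vs Keq = 3.4560e+04 ⇒ Q<K, forward
Step 1:
                    G           C
  init         0.4614      0.2262
  Δ           -0.4409      0.4409
  eq          0.02048      0.6671
  solve Keq expr → x = 0.147; check Q = 3.4560e+04
Then change container volume by factor 1.5 (V_new/V_old).
Step 2:
                    G           C
  init        0.01365      0.4447
  Δ                 0           0
  eq          0.01365      0.4447
  solve Keq expr → x = 0; check Q = 3.4560e+04
Then change container volume by factor 0.8 (V_new/V_old).
Step 3:
                    G           C
  init        0.01707      0.5559
  Δ                 0           0
  eq          0.01707      0.5559
  solve Keq expr → x = 0; check Q = 3.4560e+04

Q₀ = 0.1178; Q < K (proceeds forward)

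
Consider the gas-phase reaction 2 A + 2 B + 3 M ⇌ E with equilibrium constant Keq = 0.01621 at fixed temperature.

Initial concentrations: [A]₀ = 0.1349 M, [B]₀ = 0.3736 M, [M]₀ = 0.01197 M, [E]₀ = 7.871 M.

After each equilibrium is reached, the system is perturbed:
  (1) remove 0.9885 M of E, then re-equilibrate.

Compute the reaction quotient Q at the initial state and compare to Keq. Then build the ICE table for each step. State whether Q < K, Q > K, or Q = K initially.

Q₀ = 1.8068e+09; Q > K (proceeds reverse)

Q₀ = 1.8068e+09 vs Keq = 0.01621 ⇒ Q>K, reverse
Step 1:
                    A           B           M           E
  Initial      0.1349      0.3736     0.01197       7.871
  Change        1.854       1.854       2.782     -0.9272
  Equil         1.989       2.228       2.794       6.944
  solve Keq expr → x = -0.9272; check Q = 0.01621
Then remove 0.9885 M of E.
Step 2:
                    A           B           M           E
  Initial       1.989       2.228       2.794       5.955
  Change     -0.04224    -0.04224    -0.06336     0.02112
  Equil         1.947       2.186        2.73       5.976
  solve Keq expr → x = 0.02112; check Q = 0.01621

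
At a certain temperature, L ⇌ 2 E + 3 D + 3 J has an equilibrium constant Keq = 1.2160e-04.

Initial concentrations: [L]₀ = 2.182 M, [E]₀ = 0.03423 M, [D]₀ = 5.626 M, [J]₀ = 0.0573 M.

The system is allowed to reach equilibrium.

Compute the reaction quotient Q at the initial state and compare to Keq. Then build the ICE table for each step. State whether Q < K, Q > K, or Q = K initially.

Q₀ = 1.7990e-05; Q < K (proceeds forward)

Q₀ = 1.7990e-05 vs Keq = 1.2160e-04 ⇒ Q<K, forward
Step 1:
                  L         E         D         J
  I           2.182   0.03423     5.626    0.0573
  C       -0.008408   0.01682   0.02522   0.02522
  E           2.174   0.05105     5.651   0.08252
  solve Keq expr → x = 0.008408; check Q = 1.2160e-04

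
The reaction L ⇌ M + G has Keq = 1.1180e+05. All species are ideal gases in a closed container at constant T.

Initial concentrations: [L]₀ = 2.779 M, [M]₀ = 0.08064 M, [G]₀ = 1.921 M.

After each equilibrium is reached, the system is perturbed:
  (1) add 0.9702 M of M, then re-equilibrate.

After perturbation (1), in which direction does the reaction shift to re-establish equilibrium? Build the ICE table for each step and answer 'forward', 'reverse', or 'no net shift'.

Q₀ = 0.05574 vs Keq = 1.1180e+05 ⇒ Q<K, forward
Step 1:
                   L          M          G
  I            2.779    0.08064      1.921
  C           -2.779      2.779      2.779
  E       1.2021e-04       2.86        4.7
  solve Keq expr → x = 2.779; check Q = 1.1180e+05
Then add 0.9702 M of M.
Step 2:
                   L          M          G
  I       1.2021e-04       3.83        4.7
  C       4.0782e-05 -4.0782e-05 -4.0782e-05
  E       1.6099e-04       3.83        4.7
  solve Keq expr → x = -4.0782e-05; check Q = 1.1180e+05

Direction: reverse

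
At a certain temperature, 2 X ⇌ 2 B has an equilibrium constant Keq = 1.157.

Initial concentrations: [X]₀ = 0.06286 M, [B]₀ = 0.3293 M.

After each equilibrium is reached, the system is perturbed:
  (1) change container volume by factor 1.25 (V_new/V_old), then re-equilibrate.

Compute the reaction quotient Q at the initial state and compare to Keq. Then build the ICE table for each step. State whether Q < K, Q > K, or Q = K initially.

Q₀ = 27.44; Q > K (proceeds reverse)

Q₀ = 27.44 vs Keq = 1.157 ⇒ Q>K, reverse
Step 1:
                    X           B
  Initial     0.06286      0.3293
  Change       0.1261     -0.1261
  Equil        0.1889      0.2032
  solve Keq expr → x = -0.06304; check Q = 1.157
Then change container volume by factor 1.25 (V_new/V_old).
Step 2:
                    X           B
  Initial      0.1511      0.1626
  Change            0           0
  Equil        0.1511      0.1626
  solve Keq expr → x = 0; check Q = 1.157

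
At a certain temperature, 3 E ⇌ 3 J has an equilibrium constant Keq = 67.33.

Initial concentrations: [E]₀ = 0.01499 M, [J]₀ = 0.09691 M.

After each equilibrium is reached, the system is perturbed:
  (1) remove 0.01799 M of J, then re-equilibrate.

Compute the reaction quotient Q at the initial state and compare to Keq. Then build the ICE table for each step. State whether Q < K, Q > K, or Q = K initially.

Q₀ = 270.2 vs Keq = 67.33 ⇒ Q>K, reverse
Step 1:
                  E         J
  I         0.01499   0.09691
  C        0.007089 -0.007089
  E         0.02208   0.08982
  solve Keq expr → x = -0.002363; check Q = 67.33
Then remove 0.01799 M of J.
Step 2:
                  E         J
  I         0.02208   0.07183
  C        -0.00355   0.00355
  E         0.01853   0.07538
  solve Keq expr → x = 0.001183; check Q = 67.33

Q₀ = 270.2; Q > K (proceeds reverse)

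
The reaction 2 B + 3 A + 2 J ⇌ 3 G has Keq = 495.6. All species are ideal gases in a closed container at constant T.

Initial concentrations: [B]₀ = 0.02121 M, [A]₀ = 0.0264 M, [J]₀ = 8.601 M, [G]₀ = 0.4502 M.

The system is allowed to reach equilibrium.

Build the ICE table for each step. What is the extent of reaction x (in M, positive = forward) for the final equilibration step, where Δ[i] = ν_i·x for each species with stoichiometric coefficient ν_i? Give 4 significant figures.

x = -0.01795 M

Q₀ = 1.4901e+05 vs Keq = 495.6 ⇒ Q>K, reverse
Step 1:
                   B          A          J          G
  I          0.02121     0.0264      8.601     0.4502
  C          0.03589    0.05384    0.03589   -0.05384
  E           0.0571    0.08024      8.637     0.3964
  solve Keq expr → x = -0.01795; check Q = 495.6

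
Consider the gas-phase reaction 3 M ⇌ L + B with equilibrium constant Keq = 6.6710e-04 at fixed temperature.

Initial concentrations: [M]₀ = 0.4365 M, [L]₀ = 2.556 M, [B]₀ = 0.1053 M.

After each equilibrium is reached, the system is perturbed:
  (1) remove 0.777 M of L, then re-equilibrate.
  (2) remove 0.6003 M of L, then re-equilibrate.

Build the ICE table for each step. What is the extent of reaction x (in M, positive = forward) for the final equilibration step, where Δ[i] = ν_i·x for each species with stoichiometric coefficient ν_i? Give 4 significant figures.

x = 9.4405e-05 M

Q₀ = 3.236 vs Keq = 6.6710e-04 ⇒ Q>K, reverse
Step 1:
                   M          L          B
  Initial     0.4365      2.556     0.1053
  Change      0.3156    -0.1052    -0.1052
  Equil       0.7521      2.451 1.1578e-04
  solve Keq expr → x = -0.1052; check Q = 6.6710e-04
Then remove 0.777 M of L.
Step 2:
                   M          L          B
  Initial     0.7521      1.674 1.1578e-04
  Change  -1.6089e-04 5.3631e-05 5.3631e-05
  Equil       0.7519      1.674 1.6941e-04
  solve Keq expr → x = 5.3631e-05; check Q = 6.6710e-04
Then remove 0.6003 M of L.
Step 3:
                   M          L          B
  Initial     0.7519      1.074 1.6941e-04
  Change  -2.8322e-04 9.4405e-05 9.4405e-05
  Equil       0.7516      1.074 2.6381e-04
  solve Keq expr → x = 9.4405e-05; check Q = 6.6710e-04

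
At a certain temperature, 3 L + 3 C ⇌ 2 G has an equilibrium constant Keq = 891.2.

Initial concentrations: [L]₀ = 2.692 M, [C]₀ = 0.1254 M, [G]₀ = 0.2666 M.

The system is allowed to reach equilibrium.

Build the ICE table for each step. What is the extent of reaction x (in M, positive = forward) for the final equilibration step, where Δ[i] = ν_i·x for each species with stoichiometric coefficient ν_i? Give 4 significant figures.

x = 0.03531 M

Q₀ = 1.848 vs Keq = 891.2 ⇒ Q<K, forward
Step 1:
                    L           C           G
  Initial       2.692      0.1254      0.2666
  Change      -0.1059     -0.1059     0.07062
  Equil         2.586     0.01947      0.3372
  solve Keq expr → x = 0.03531; check Q = 891.2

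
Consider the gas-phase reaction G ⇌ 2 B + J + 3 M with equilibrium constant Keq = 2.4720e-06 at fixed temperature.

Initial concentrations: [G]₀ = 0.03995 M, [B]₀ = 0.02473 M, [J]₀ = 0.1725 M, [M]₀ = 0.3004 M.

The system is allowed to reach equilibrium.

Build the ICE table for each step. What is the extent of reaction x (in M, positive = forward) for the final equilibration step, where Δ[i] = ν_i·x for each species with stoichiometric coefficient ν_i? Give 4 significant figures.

Q₀ = 7.1585e-05 vs Keq = 2.4720e-06 ⇒ Q>K, reverse
Step 1:
                   G          B          J          M
  I          0.03995    0.02473     0.1725     0.3004
  C         0.009327   -0.01865  -0.009327   -0.02798
  E          0.04928   0.006077     0.1632     0.2724
  solve Keq expr → x = -0.009327; check Q = 2.4720e-06

x = -0.009327 M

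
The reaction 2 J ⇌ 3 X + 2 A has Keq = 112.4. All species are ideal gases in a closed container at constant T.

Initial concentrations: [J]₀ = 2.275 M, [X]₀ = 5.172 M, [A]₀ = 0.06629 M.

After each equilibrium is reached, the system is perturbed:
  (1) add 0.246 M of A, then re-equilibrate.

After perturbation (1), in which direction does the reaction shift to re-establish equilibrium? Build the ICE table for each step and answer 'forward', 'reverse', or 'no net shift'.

Q₀ = 0.1175 vs Keq = 112.4 ⇒ Q<K, forward
Step 1:
                    J           X           A
  I             2.275       5.172     0.06629
  C           -0.8534        1.28      0.8534
  E             1.422       6.452      0.9197
  solve Keq expr → x = 0.4267; check Q = 112.4
Then add 0.246 M of A.
Step 2:
                    J           X           A
  I             1.422       6.452       1.166
  C            0.1225     -0.1838     -0.1225
  E             1.544       6.268       1.043
  solve Keq expr → x = -0.06125; check Q = 112.4

Direction: reverse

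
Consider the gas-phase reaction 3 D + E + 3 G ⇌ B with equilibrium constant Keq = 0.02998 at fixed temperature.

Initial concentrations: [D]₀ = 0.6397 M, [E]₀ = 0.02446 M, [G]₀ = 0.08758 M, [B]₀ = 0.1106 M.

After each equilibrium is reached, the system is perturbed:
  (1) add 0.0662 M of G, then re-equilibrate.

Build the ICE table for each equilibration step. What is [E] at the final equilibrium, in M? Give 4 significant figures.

[E]_eq = 0.1346 M

Q₀ = 2.5713e+04 vs Keq = 0.02998 ⇒ Q>K, reverse
Step 1:
                   D          E          G          B
  I           0.6397    0.02446    0.08758     0.1106
  C            0.331     0.1103      0.331    -0.1103
  E           0.9707     0.1348     0.4186 2.7103e-04
  solve Keq expr → x = -0.1103; check Q = 0.02998
Then add 0.0662 M of G.
Step 2:
                   D          E          G          B
  I           0.9707     0.1348     0.4848 2.7103e-04
  C       -4.4346e-04 -1.4782e-04 -4.4346e-04 1.4782e-04
  E           0.9702     0.1346     0.4843 4.1885e-04
  solve Keq expr → x = 1.4782e-04; check Q = 0.02998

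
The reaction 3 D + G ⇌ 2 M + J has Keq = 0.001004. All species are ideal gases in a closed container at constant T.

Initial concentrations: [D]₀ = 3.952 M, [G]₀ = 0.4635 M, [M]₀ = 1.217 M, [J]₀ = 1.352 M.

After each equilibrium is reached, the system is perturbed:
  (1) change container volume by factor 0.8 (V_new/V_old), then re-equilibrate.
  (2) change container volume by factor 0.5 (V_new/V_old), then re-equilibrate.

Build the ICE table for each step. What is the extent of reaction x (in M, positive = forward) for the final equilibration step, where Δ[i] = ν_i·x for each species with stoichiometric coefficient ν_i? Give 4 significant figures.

x = 0.1352 M

Q₀ = 0.06999 vs Keq = 0.001004 ⇒ Q>K, reverse
Step 1:
                  D         G         M         J
  Initial     3.952    0.4635     1.217     1.352
  Change      1.271    0.4236   -0.8473   -0.4236
  Equil       5.223    0.8871    0.3697    0.9284
  solve Keq expr → x = -0.4236; check Q = 0.001004
Then change container volume by factor 0.8 (V_new/V_old).
Step 2:
                  D         G         M         J
  Initial     6.529     1.109    0.4622      1.16
  Change   -0.05842  -0.01947   0.03895   0.01947
  Equil        6.47     1.089    0.5011      1.18
  solve Keq expr → x = 0.01947; check Q = 0.001004
Then change container volume by factor 0.5 (V_new/V_old).
Step 3:
                  D         G         M         J
  Initial     12.94     2.179     1.002      2.36
  Change    -0.4057   -0.1352    0.2704    0.1352
  Equil       12.53     2.044     1.273     2.495
  solve Keq expr → x = 0.1352; check Q = 0.001004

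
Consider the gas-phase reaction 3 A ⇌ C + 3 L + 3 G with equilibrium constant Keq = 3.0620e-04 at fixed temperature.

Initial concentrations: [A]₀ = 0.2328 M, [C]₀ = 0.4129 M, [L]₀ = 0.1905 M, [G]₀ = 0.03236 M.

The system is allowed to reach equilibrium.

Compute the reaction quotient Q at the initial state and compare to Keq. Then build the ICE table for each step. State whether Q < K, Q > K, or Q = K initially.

Q₀ = 7.6667e-06; Q < K (proceeds forward)

Q₀ = 7.6667e-06 vs Keq = 3.0620e-04 ⇒ Q<K, forward
Step 1:
                   A          C          L          G
  Initial     0.2328     0.4129     0.1905    0.03236
  Change    -0.04148    0.01383    0.04148    0.04148
  Equil       0.1913     0.4267      0.232    0.07384
  solve Keq expr → x = 0.01383; check Q = 3.0620e-04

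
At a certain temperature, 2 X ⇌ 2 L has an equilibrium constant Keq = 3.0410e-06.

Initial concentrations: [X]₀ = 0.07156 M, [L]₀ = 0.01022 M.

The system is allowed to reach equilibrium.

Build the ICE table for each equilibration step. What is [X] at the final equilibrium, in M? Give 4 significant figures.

Q₀ = 0.0204 vs Keq = 3.0410e-06 ⇒ Q>K, reverse
Step 1:
                   X          L
  I          0.07156    0.01022
  C          0.01008   -0.01008
  E          0.08164 1.4236e-04
  solve Keq expr → x = -0.005039; check Q = 3.0410e-06

[X]_eq = 0.08164 M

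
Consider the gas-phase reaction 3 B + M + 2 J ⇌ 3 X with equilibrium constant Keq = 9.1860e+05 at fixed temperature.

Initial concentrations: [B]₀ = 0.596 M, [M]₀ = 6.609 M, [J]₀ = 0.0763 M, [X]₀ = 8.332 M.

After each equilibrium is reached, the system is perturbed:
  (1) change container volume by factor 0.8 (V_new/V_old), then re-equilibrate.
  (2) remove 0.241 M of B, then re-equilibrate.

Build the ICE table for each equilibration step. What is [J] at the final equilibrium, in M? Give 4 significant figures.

[J]_eq = 0.04424 M

Q₀ = 7.1011e+04 vs Keq = 9.1860e+05 ⇒ Q<K, forward
Step 1:
                   B          M          J          X
  I            0.596      6.609     0.0763      8.332
  C         -0.07492   -0.02497   -0.04995    0.07492
  E           0.5211      6.584    0.02635      8.407
  solve Keq expr → x = 0.02497; check Q = 9.1860e+05
Then change container volume by factor 0.8 (V_new/V_old).
Step 2:
                   B          M          J          X
  I           0.6513       8.23    0.03294      10.51
  C          -0.0129    -0.0043  -0.008601     0.0129
  E           0.6384      8.226    0.02434      10.52
  solve Keq expr → x = 0.0043; check Q = 9.1860e+05
Then remove 0.241 M of B.
Step 3:
                   B          M          J          X
  I           0.3974      8.226    0.02434      10.52
  C          0.02985   0.009949     0.0199   -0.02985
  E           0.4273      8.236    0.04424      10.49
  solve Keq expr → x = -0.009949; check Q = 9.1860e+05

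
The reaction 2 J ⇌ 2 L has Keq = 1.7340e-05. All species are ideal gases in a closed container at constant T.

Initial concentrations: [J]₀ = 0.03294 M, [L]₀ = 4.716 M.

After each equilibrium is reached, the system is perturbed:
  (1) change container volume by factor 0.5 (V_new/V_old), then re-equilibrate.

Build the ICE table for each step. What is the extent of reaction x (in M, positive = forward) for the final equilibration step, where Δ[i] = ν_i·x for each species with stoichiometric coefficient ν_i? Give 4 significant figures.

Q₀ = 2.0497e+04 vs Keq = 1.7340e-05 ⇒ Q>K, reverse
Step 1:
                   J          L
  init       0.03294      4.716
  Δ            4.696     -4.696
  eq           4.729    0.01969
  solve Keq expr → x = -2.348; check Q = 1.7340e-05
Then change container volume by factor 0.5 (V_new/V_old).
Step 2:
                   J          L
  init         9.458    0.03939
  Δ                0          0
  eq           9.458    0.03939
  solve Keq expr → x = 0; check Q = 1.7340e-05

x = 0 M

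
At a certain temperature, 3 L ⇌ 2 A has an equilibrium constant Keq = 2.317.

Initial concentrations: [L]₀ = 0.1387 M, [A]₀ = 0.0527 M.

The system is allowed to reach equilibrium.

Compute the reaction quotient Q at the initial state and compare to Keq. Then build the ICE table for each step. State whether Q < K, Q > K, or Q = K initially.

Q₀ = 1.041; Q < K (proceeds forward)

Q₀ = 1.041 vs Keq = 2.317 ⇒ Q<K, forward
Step 1:
                  L         A
  Initial    0.1387    0.0527
  Change    -0.0174    0.0116
  Equil      0.1213    0.0643
  solve Keq expr → x = 0.005801; check Q = 2.317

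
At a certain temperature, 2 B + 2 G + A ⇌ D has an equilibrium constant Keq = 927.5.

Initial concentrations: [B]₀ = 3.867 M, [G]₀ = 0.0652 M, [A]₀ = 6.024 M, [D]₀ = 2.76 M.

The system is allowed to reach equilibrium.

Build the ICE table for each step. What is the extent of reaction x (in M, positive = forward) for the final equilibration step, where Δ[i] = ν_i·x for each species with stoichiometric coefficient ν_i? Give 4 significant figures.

x = 0.02966 M

Q₀ = 7.207 vs Keq = 927.5 ⇒ Q<K, forward
Step 1:
                   B          G          A          D
  I            3.867     0.0652      6.024       2.76
  C         -0.05932   -0.05932   -0.02966    0.02966
  E            3.808   0.005883      5.994       2.79
  solve Keq expr → x = 0.02966; check Q = 927.5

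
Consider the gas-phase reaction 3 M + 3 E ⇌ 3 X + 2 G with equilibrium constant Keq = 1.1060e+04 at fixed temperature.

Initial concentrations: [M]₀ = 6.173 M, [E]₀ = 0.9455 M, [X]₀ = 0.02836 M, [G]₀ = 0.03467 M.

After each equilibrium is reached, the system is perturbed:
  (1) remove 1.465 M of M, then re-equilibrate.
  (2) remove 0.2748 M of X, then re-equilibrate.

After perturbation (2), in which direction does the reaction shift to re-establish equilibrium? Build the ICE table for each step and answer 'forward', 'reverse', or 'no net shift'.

Q₀ = 1.3790e-10 vs Keq = 1.1060e+04 ⇒ Q<K, forward
Step 1:
                    M           E           X           G
  init          6.173      0.9455     0.02836     0.03467
  Δ           -0.9392     -0.9392      0.9392      0.6261
  eq            5.234    0.006295      0.9676      0.6608
  solve Keq expr → x = 0.3131; check Q = 1.1060e+04
Then remove 1.465 M of M.
Step 2:
                    M           E           X           G
  init          3.769    0.006295      0.9676      0.6608
  Δ          0.002406    0.002406   -0.002406   -0.001604
  eq            3.771    0.008701      0.9652      0.6592
  solve Keq expr → x = -8.0186e-04; check Q = 1.1060e+04
Then remove 0.2748 M of X.
Step 3:
                    M           E           X           G
  init          3.771    0.008701      0.6904      0.6592
  Δ         -0.002441   -0.002441    0.002441    0.001627
  eq            3.769     0.00626      0.6928      0.6608
  solve Keq expr → x = 8.1363e-04; check Q = 1.1060e+04

Direction: forward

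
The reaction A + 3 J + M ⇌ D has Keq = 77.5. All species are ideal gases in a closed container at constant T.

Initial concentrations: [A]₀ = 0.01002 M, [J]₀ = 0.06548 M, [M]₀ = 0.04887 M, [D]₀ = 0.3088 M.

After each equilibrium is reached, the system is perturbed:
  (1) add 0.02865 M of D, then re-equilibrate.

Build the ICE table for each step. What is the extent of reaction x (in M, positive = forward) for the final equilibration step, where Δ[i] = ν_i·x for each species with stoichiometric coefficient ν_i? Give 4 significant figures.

Q₀ = 2.2462e+06 vs Keq = 77.5 ⇒ Q>K, reverse
Step 1:
                   A          J          M          D
  init       0.01002    0.06548    0.04887     0.3088
  Δ           0.1293      0.388     0.1293    -0.1293
  eq          0.1394     0.4535     0.1782     0.1795
  solve Keq expr → x = -0.1293; check Q = 77.5
Then add 0.02865 M of D.
Step 2:
                   A          J          M          D
  init        0.1394     0.4535     0.1782     0.2081
  Δ         0.003996    0.01199   0.003996  -0.003996
  eq          0.1433     0.4655     0.1822     0.2041
  solve Keq expr → x = -0.003996; check Q = 77.5

x = -0.003996 M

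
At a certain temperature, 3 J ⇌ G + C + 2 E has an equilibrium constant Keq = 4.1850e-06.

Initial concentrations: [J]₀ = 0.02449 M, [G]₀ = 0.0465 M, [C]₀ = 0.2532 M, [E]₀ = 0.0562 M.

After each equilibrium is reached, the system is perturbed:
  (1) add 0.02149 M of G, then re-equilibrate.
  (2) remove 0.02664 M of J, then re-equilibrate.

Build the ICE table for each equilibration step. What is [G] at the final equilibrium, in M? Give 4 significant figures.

Q₀ = 2.532 vs Keq = 4.1850e-06 ⇒ Q>K, reverse
Step 1:
                   J          G          C          E
  Initial    0.02449     0.0465     0.2532     0.0562
  Change     0.08265   -0.02755   -0.02755    -0.0551
  Equil       0.1071    0.01895     0.2256   0.001097
  solve Keq expr → x = -0.02755; check Q = 4.1850e-06
Then add 0.02149 M of G.
Step 2:
                   J          G          C          E
  Initial     0.1071    0.04044     0.2256   0.001097
  Change  5.0838e-04 -1.6946e-04 -1.6946e-04 -3.3892e-04
  Equil       0.1077    0.04027     0.2255 7.5831e-04
  solve Keq expr → x = -1.6946e-04; check Q = 4.1850e-06
Then remove 0.02664 M of J.
Step 3:
                   J          G          C          E
  Initial    0.08101    0.04027     0.2255 7.5831e-04
  Change  3.8814e-04 -1.2938e-04 -1.2938e-04 -2.5876e-04
  Equil       0.0814    0.04014     0.2253 4.9954e-04
  solve Keq expr → x = -1.2938e-04; check Q = 4.1850e-06

[G]_eq = 0.04014 M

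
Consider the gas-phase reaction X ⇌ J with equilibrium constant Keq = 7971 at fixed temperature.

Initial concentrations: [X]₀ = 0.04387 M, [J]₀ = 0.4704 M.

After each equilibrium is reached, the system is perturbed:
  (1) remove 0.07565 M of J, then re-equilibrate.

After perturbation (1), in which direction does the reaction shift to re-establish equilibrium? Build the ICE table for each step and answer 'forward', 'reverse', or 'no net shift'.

Direction: forward

Q₀ = 10.72 vs Keq = 7971 ⇒ Q<K, forward
Step 1:
                   X          J
  Initial    0.04387     0.4704
  Change    -0.04381    0.04381
  Equil   6.4510e-05     0.5142
  solve Keq expr → x = 0.04381; check Q = 7971
Then remove 0.07565 M of J.
Step 2:
                   X          J
  Initial 6.4510e-05     0.4386
  Change  -9.4895e-06 9.4895e-06
  Equil   5.5020e-05     0.4386
  solve Keq expr → x = 9.4895e-06; check Q = 7971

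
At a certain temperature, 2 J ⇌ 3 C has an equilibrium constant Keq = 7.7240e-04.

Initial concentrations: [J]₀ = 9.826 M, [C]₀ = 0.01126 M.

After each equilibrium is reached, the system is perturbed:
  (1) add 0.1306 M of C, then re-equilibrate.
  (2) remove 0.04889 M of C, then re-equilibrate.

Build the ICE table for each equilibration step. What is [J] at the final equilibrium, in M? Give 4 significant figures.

Q₀ = 1.4786e-08 vs Keq = 7.7240e-04 ⇒ Q<K, forward
Step 1:
                    J           C
  init          9.826     0.01126
  Δ            -0.268       0.402
  eq            9.558      0.4132
  solve Keq expr → x = 0.134; check Q = 7.7240e-04
Then add 0.1306 M of C.
Step 2:
                    J           C
  init          9.558      0.5438
  Δ           0.08543     -0.1281
  eq            9.643      0.4157
  solve Keq expr → x = -0.04271; check Q = 7.7240e-04
Then remove 0.04889 M of C.
Step 3:
                    J           C
  init          9.643      0.3668
  Δ          -0.03198     0.04797
  eq            9.611      0.4148
  solve Keq expr → x = 0.01599; check Q = 7.7240e-04

[J]_eq = 9.611 M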